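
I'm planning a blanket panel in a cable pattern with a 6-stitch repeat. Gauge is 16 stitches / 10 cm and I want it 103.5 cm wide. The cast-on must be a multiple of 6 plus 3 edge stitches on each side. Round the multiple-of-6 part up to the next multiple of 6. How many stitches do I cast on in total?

Cast on 168 stitches.

16 / 10 = 1.6 sts per cm.
103.5 × 1.6 = 165.60 sts.
Less 6 edge sts → 159.60 for the repeat.
Next multiple of 6: 162.
Add back 6 edge sts → 168.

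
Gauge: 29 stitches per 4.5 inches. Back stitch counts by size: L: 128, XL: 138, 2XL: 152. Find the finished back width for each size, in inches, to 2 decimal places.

L 19.86 inches; XL 21.41 inches; 2XL 23.59 inches.

29/4.5 = 6.444 sts per in.
L: 128 / 6.444 = 19.862 → 19.86 in.
XL: 138 / 6.444 = 21.414 → 21.41 in.
2XL: 152 / 6.444 = 23.586 → 23.59 in.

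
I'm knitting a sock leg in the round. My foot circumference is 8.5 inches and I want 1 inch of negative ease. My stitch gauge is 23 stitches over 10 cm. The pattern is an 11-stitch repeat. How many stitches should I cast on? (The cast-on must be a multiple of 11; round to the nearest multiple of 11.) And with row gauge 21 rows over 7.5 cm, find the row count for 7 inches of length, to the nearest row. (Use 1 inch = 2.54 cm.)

Finished = 8.5 − 1 = 7.5 inches.
7.5 inches × 2.54 = 19.05 cm.
23/10 = 2.3 sts per cm; 19.05 × 2.3 = 43.81 sts.
Nearest multiple of 11 → 44.
7 inches = 17.78 cm; × 2.8 = 49.78 → 50 rows.

Cast on 44 stitches; work 50 rows.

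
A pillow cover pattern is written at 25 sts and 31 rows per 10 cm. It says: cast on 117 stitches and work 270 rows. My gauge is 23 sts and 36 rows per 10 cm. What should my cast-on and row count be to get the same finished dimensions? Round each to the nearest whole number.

Stitches: 117 × 23/25 = 107.64 → 108.
Rows: 270 × 36/31 = 313.55 → 314.

Cast on 108 stitches; work 314 rows.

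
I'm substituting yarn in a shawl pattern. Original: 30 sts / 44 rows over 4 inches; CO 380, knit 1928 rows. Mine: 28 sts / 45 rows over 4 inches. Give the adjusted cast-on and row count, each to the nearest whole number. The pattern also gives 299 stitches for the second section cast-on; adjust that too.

Cast on 355 stitches; work 1972 rows; second section cast-on 279 stitches.

Stitches: 380 × 28/30 = 354.67 → 355.
Rows: 1928 × 45/44 = 1971.82 → 1972.
second section cast-on: 299 × 28/30 = 279.07 → 279.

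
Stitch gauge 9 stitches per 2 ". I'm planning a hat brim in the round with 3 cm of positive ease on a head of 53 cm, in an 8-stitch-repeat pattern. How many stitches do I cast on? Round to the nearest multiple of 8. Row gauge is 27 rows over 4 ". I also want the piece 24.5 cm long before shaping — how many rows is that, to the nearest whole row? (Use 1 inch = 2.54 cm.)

Finished = 53 + 3 = 56 cm.
56 cm × 1/2.54 = 22.05 inches.
9/2 = 4.5 sts per in; 22.05 × 4.5 = 99.21 sts.
Nearest multiple of 8 → 96.
24.5 cm = 9.65 inches; × 6.75 = 65.11 → 65 rows.

Cast on 96 stitches; work 65 rows.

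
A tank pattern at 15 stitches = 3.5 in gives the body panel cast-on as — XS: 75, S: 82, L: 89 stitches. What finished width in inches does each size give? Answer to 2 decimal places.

15/3.5 = 4.286 sts per in.
XS: 75 / 4.286 = 17.500 → 17.50 in.
S: 82 / 4.286 = 19.133 → 19.13 in.
L: 89 / 4.286 = 20.767 → 20.77 in.

XS 17.50 inches; S 19.13 inches; L 20.77 inches.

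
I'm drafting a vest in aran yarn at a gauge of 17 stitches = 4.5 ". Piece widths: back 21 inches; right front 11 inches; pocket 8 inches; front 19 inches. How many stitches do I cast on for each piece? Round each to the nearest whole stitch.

Rate = 17/4.5 = 3.778 sts per in.
back: 21 × 3.778 = 79.33 → 79.
right front: 11 × 3.778 = 41.56 → 42.
pocket: 8 × 3.778 = 30.22 → 30.
front: 19 × 3.778 = 71.78 → 72.

back 79; right front 42; pocket 30; front 72.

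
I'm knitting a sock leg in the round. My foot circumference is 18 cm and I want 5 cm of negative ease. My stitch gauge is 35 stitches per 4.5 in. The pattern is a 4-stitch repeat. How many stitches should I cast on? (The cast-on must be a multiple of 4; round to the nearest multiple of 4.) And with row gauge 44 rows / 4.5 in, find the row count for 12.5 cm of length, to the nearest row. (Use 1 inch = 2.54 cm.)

Finished = 18 − 5 = 13 cm.
13 cm × 1/2.54 = 5.12 inches.
35/4.5 = 7.778 sts per in; 5.12 × 7.778 = 39.81 sts.
Nearest multiple of 4 → 40.
12.5 cm = 4.92 inches; × 9.778 = 48.12 → 48 rows.

Cast on 40 stitches; work 48 rows.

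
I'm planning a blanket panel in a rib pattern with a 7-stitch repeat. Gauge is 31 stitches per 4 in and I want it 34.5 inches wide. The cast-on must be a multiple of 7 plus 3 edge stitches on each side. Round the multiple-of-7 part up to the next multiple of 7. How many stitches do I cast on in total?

CO 272 sts.

31 / 4 = 7.75 sts per inch.
34.5 × 7.75 = 267.38 sts.
Less 6 edge sts → 261.38 for the repeat.
Next multiple of 7: 266.
Add back 6 edge sts → 272.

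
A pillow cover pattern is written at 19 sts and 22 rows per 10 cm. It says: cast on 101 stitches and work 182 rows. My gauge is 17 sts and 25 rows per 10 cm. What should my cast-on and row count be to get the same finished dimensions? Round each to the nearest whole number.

Cast on 90 stitches; work 207 rows.

Stitches: 101 × 17/19 = 90.37 → 90.
Rows: 182 × 25/22 = 206.82 → 207.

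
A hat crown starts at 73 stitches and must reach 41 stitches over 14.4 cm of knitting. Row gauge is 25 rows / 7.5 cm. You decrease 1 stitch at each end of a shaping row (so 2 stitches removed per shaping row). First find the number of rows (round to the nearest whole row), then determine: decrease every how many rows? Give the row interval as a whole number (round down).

Rows = 14.4 × 3.333 = 48.0 → 48 rows.
Stitches to remove: 32 → 16 shaping rows (at 2 st each).
48 / 16 = 3.00 → every 3 rows.

Decrease every 3rd row.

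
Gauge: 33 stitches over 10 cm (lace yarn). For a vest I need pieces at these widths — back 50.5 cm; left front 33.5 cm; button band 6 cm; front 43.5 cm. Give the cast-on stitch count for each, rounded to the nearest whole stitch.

Rate = 33/10 = 3.3 sts per cm.
back: 50.5 × 3.3 = 166.65 → 167.
left front: 33.5 × 3.3 = 110.55 → 111.
button band: 6 × 3.3 = 19.80 → 20.
front: 43.5 × 3.3 = 143.55 → 144.

back 167; left front 111; button band 20; front 144.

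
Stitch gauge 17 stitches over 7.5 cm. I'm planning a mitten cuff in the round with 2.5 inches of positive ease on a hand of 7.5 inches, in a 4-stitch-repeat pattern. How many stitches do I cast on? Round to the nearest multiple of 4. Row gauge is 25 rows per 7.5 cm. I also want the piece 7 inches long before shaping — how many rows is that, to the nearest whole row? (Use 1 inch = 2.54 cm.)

Cast on 56 stitches; work 59 rows.

Finished = 7.5 + 2.5 = 10 inches.
10 inches × 2.54 = 25.40 cm.
17/7.5 = 2.267 sts per cm; 25.40 × 2.267 = 57.57 sts.
Nearest multiple of 4 → 56.
7 inches = 17.78 cm; × 3.333 = 59.27 → 59 rows.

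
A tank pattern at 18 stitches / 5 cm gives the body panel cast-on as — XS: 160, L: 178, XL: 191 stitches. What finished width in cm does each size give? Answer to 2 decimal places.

18/5 = 3.6 sts per cm.
XS: 160 / 3.6 = 44.444 → 44.44 cm.
L: 178 / 3.6 = 49.444 → 49.44 cm.
XL: 191 / 3.6 = 53.056 → 53.06 cm.

XS 44.44 cm; L 49.44 cm; XL 53.06 cm.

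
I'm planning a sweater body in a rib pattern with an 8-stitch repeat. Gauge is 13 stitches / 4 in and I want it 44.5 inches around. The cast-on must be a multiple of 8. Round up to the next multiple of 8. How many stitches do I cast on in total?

13 / 4 = 3.25 sts per inch.
44.5 × 3.25 = 144.62 sts.
Next multiple of 8: 152.

152 stitches.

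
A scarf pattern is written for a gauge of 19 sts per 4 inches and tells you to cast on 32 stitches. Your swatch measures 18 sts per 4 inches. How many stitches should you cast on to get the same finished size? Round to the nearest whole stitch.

CO 30 sts.

Scale factor = 18 / 19 = 0.947.
32 × 18 / 19 = 30.32 sts.
→ 30 sts.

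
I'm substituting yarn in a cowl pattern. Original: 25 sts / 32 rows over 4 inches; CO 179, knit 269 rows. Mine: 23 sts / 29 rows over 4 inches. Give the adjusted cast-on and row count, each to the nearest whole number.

Stitches: 179 × 23/25 = 164.68 → 165.
Rows: 269 × 29/32 = 243.78 → 244.

Cast on 165 stitches; work 244 rows.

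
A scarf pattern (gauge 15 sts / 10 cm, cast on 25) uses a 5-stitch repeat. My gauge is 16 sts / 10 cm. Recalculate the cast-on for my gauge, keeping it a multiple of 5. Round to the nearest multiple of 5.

25 × 16 / 15 = 26.67.
Nearest multiple of 5: 25.

Cast on 25 stitches.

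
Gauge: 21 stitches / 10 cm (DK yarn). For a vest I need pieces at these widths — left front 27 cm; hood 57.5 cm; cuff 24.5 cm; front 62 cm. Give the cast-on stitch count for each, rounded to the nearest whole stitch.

left front 57; hood 121; cuff 51; front 130.

Rate = 21/10 = 2.1 sts per cm.
left front: 27 × 2.1 = 56.70 → 57.
hood: 57.5 × 2.1 = 120.75 → 121.
cuff: 24.5 × 2.1 = 51.45 → 51.
front: 62 × 2.1 = 130.20 → 130.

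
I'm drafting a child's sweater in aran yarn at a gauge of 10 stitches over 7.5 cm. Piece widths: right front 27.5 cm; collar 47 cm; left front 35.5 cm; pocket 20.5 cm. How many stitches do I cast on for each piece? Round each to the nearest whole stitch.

right front 37; collar 63; left front 47; pocket 27.

Rate = 10/7.5 = 1.333 sts per cm.
right front: 27.5 × 1.333 = 36.67 → 37.
collar: 47 × 1.333 = 62.67 → 63.
left front: 35.5 × 1.333 = 47.33 → 47.
pocket: 20.5 × 1.333 = 27.33 → 27.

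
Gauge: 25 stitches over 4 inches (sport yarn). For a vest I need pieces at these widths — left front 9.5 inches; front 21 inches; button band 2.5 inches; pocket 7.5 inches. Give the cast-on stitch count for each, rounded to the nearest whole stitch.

Rate = 25/4 = 6.25 sts per in.
left front: 9.5 × 6.25 = 59.38 → 59.
front: 21 × 6.25 = 131.25 → 131.
button band: 2.5 × 6.25 = 15.62 → 16.
pocket: 7.5 × 6.25 = 46.88 → 47.

left front 59; front 131; button band 16; pocket 47.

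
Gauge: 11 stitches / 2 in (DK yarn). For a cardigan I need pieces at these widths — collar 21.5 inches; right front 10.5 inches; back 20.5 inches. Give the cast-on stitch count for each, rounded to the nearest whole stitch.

collar 118; right front 58; back 113.

Rate = 11/2 = 5.5 sts per in.
collar: 21.5 × 5.5 = 118.25 → 118.
right front: 10.5 × 5.5 = 57.75 → 58.
back: 20.5 × 5.5 = 112.75 → 113.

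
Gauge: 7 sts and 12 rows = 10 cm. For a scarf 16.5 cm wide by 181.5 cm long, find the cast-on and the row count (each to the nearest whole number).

Cast on 12 stitches and work 218 rows.

Stitch gauge = 7/10 = 0.7 sts/cm; 16.5 × 0.7 = 11.55 → 12 sts.
Row gauge = 12/10 = 1.2 rows/cm; 181.5 × 1.2 = 217.80 → 218 rows.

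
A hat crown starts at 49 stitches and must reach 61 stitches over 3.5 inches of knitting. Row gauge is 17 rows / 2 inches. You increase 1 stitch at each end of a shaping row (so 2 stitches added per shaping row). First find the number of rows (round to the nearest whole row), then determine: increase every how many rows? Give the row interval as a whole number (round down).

Rows = 3.5 × 8.5 = 29.8 → 30 rows.
Stitches to add: 12 → 6 shaping rows (at 2 st each).
30 / 6 = 5.00 → every 5 rows.

Increase every 5th row.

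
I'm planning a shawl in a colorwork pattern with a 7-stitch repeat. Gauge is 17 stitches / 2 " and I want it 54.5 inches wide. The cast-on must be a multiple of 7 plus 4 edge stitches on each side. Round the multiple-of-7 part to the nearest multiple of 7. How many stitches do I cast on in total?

17 / 2 = 8.5 sts per inch.
54.5 × 8.5 = 463.25 sts.
Less 8 edge sts → 455.25 for the repeat.
Nearest multiple of 7: 455.
Add back 8 edge sts → 463.

463 stitches.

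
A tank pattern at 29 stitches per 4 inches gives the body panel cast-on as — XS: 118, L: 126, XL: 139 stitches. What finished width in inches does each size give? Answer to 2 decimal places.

29/4 = 7.25 sts per in.
XS: 118 / 7.25 = 16.276 → 16.28 in.
L: 126 / 7.25 = 17.379 → 17.38 in.
XL: 139 / 7.25 = 19.172 → 19.17 in.

XS 16.28 inches; L 17.38 inches; XL 19.17 inches.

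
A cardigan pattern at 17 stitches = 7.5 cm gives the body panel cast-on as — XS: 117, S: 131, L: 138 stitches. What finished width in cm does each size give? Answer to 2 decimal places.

17/7.5 = 2.267 sts per cm.
XS: 117 / 2.267 = 51.618 → 51.62 cm.
S: 131 / 2.267 = 57.794 → 57.79 cm.
L: 138 / 2.267 = 60.882 → 60.88 cm.

XS 51.62 cm; S 57.79 cm; L 60.88 cm.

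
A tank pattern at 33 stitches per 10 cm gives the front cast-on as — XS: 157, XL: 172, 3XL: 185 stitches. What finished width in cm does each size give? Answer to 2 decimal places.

33/10 = 3.3 sts per cm.
XS: 157 / 3.3 = 47.576 → 47.58 cm.
XL: 172 / 3.3 = 52.121 → 52.12 cm.
3XL: 185 / 3.3 = 56.061 → 56.06 cm.

XS 47.58 cm; XL 52.12 cm; 3XL 56.06 cm.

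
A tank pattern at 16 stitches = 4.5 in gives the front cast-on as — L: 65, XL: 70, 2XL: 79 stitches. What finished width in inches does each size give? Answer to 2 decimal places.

L 18.28 inches; XL 19.69 inches; 2XL 22.22 inches.

16/4.5 = 3.556 sts per in.
L: 65 / 3.556 = 18.281 → 18.28 in.
XL: 70 / 3.556 = 19.688 → 19.69 in.
2XL: 79 / 3.556 = 22.219 → 22.22 in.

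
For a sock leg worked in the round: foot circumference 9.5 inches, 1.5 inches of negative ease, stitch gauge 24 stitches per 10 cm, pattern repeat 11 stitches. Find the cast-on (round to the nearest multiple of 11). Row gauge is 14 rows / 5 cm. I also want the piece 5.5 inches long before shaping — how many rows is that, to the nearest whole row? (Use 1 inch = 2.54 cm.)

Finished = 9.5 − 1.5 = 8 inches.
8 inches × 2.54 = 20.32 cm.
24/10 = 2.4 sts per cm; 20.32 × 2.4 = 48.77 sts.
Nearest multiple of 11 → 44.
5.5 inches = 13.97 cm; × 2.8 = 39.12 → 39 rows.

Cast on 44 stitches; work 39 rows.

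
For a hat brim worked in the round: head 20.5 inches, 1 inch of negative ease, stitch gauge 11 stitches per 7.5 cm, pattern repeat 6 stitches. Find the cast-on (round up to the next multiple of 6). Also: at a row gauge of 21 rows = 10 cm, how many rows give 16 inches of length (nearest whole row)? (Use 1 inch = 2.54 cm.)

Finished = 20.5 − 1 = 19.5 inches.
19.5 inches × 2.54 = 49.53 cm.
11/7.5 = 1.467 sts per cm; 49.53 × 1.467 = 72.64 sts.
Next multiple of 6 → 78.
16 inches = 40.64 cm; × 2.1 = 85.34 → 85 rows.

Cast on 78 stitches; work 85 rows.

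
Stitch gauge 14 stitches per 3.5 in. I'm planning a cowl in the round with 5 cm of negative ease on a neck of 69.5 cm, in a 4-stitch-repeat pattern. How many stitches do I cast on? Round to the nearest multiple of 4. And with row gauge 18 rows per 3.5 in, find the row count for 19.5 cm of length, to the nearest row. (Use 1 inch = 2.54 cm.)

Finished = 69.5 − 5 = 64.5 cm.
64.5 cm × 1/2.54 = 25.39 inches.
14/3.5 = 4 sts per in; 25.39 × 4 = 101.57 sts.
Nearest multiple of 4 → 100.
19.5 cm = 7.68 inches; × 5.143 = 39.48 → 39 rows.

Cast on 100 stitches; work 39 rows.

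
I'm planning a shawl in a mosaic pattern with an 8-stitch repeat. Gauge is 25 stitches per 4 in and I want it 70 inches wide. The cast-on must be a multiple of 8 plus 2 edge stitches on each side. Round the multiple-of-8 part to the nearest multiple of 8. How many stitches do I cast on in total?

Cast on 436 stitches.

25 / 4 = 6.25 sts per inch.
70 × 6.25 = 437.50 sts.
Less 4 edge sts → 433.50 for the repeat.
Nearest multiple of 8: 432.
Add back 4 edge sts → 436.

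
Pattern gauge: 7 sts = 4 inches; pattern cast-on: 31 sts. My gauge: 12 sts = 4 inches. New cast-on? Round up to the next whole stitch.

Scale factor = 12 / 7 = 1.714.
31 × 12 / 7 = 53.14 sts.
→ 54 sts.

Cast on 54 stitches.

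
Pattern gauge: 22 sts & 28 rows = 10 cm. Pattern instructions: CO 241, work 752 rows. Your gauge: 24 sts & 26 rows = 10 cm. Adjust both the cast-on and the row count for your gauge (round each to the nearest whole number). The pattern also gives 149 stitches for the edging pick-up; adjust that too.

Cast on 263 stitches; work 698 rows; edging pick-up 163 stitches.

Stitches: 241 × 24/22 = 262.91 → 263.
Rows: 752 × 26/28 = 698.29 → 698.
edging pick-up: 149 × 24/22 = 162.55 → 163.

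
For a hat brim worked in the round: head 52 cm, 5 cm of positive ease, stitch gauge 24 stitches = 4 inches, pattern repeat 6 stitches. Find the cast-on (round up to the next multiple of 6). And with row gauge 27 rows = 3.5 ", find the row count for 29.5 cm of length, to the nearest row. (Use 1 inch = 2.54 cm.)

Cast on 138 stitches; work 90 rows.

Finished = 52 + 5 = 57 cm.
57 cm × 1/2.54 = 22.44 inches.
24/4 = 6 sts per in; 22.44 × 6 = 134.65 sts.
Next multiple of 6 → 138.
29.5 cm = 11.61 inches; × 7.714 = 89.60 → 90 rows.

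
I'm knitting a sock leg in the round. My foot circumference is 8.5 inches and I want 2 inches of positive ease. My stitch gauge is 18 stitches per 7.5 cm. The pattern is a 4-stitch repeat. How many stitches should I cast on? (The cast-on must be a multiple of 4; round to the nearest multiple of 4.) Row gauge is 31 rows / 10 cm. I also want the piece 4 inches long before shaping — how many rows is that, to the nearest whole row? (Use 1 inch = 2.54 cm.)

Cast on 64 stitches; work 31 rows.

Finished = 8.5 + 2 = 10.5 inches.
10.5 inches × 2.54 = 26.67 cm.
18/7.5 = 2.4 sts per cm; 26.67 × 2.4 = 64.01 sts.
Nearest multiple of 4 → 64.
4 inches = 10.16 cm; × 3.1 = 31.50 → 31 rows.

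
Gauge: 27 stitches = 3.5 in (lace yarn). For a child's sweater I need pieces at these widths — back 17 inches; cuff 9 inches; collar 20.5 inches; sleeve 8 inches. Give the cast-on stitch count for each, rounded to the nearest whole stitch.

Rate = 27/3.5 = 7.714 sts per in.
back: 17 × 7.714 = 131.14 → 131.
cuff: 9 × 7.714 = 69.43 → 69.
collar: 20.5 × 7.714 = 158.14 → 158.
sleeve: 8 × 7.714 = 61.71 → 62.

back 131; cuff 69; collar 158; sleeve 62.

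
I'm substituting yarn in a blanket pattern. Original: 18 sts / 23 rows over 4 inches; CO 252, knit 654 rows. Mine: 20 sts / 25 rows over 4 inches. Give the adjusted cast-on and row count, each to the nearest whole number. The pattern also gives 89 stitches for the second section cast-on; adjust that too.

Stitches: 252 × 20/18 = 280.00 → 280.
Rows: 654 × 25/23 = 710.87 → 711.
second section cast-on: 89 × 20/18 = 98.89 → 99.

Cast on 280 stitches; work 711 rows; second section cast-on 99 stitches.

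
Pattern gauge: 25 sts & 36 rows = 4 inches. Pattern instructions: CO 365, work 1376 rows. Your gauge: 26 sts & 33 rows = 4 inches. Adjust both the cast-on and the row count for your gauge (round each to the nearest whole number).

Cast on 380 stitches; work 1261 rows.

Stitches: 365 × 26/25 = 379.60 → 380.
Rows: 1376 × 33/36 = 1261.33 → 1261.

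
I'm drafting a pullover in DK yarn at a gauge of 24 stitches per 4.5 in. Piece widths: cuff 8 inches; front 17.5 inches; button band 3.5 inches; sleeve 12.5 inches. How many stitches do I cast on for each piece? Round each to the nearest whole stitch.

Rate = 24/4.5 = 5.333 sts per in.
cuff: 8 × 5.333 = 42.67 → 43.
front: 17.5 × 5.333 = 93.33 → 93.
button band: 3.5 × 5.333 = 18.67 → 19.
sleeve: 12.5 × 5.333 = 66.67 → 67.

cuff 43; front 93; button band 19; sleeve 67.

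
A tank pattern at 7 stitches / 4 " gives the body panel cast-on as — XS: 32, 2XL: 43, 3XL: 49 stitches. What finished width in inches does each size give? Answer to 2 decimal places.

7/4 = 1.75 sts per in.
XS: 32 / 1.75 = 18.286 → 18.29 in.
2XL: 43 / 1.75 = 24.571 → 24.57 in.
3XL: 49 / 1.75 = 28.000 → 28.00 in.

XS 18.29 inches; 2XL 24.57 inches; 3XL 28.00 inches.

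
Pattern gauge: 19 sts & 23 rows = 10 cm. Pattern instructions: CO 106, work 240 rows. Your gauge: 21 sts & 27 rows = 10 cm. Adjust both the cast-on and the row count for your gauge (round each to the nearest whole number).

Cast on 117 stitches; work 282 rows.

Stitches: 106 × 21/19 = 117.16 → 117.
Rows: 240 × 27/23 = 281.74 → 282.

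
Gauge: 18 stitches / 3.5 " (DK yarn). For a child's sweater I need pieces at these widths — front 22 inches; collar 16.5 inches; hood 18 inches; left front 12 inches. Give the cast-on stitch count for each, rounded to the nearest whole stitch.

front 113; collar 85; hood 93; left front 62.

Rate = 18/3.5 = 5.143 sts per in.
front: 22 × 5.143 = 113.14 → 113.
collar: 16.5 × 5.143 = 84.86 → 85.
hood: 18 × 5.143 = 92.57 → 93.
left front: 12 × 5.143 = 61.71 → 62.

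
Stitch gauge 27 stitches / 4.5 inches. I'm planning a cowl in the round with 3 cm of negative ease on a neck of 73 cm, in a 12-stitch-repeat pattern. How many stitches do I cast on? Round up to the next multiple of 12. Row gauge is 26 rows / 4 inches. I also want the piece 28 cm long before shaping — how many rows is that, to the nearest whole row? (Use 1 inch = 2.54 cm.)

Cast on 168 stitches; work 72 rows.

Finished = 73 − 3 = 70 cm.
70 cm × 1/2.54 = 27.56 inches.
27/4.5 = 6 sts per in; 27.56 × 6 = 165.35 sts.
Next multiple of 12 → 168.
28 cm = 11.02 inches; × 6.5 = 71.65 → 72 rows.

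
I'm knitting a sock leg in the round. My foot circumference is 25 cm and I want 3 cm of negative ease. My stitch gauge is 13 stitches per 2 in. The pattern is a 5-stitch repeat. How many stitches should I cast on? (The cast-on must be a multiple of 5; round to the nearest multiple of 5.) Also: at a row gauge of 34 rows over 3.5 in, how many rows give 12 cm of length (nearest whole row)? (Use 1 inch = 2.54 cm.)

Cast on 55 stitches; work 46 rows.

Finished = 25 − 3 = 22 cm.
22 cm × 1/2.54 = 8.66 inches.
13/2 = 6.5 sts per in; 8.66 × 6.5 = 56.30 sts.
Nearest multiple of 5 → 55.
12 cm = 4.72 inches; × 9.714 = 45.89 → 46 rows.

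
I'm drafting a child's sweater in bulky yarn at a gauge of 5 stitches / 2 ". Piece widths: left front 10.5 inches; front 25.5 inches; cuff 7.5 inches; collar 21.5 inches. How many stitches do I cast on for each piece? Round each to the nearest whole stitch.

Rate = 5/2 = 2.5 sts per in.
left front: 10.5 × 2.5 = 26.25 → 26.
front: 25.5 × 2.5 = 63.75 → 64.
cuff: 7.5 × 2.5 = 18.75 → 19.
collar: 21.5 × 2.5 = 53.75 → 54.

left front 26; front 64; cuff 19; collar 54.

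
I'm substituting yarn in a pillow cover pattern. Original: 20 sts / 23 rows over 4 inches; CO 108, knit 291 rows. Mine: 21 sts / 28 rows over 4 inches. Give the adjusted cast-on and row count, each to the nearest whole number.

Stitches: 108 × 21/20 = 113.40 → 113.
Rows: 291 × 28/23 = 354.26 → 354.

Cast on 113 stitches; work 354 rows.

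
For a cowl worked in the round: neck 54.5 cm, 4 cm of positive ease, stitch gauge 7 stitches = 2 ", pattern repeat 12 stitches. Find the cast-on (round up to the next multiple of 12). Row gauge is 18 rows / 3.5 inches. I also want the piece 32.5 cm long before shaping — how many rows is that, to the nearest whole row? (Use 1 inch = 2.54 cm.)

Finished = 54.5 + 4 = 58.5 cm.
58.5 cm × 1/2.54 = 23.03 inches.
7/2 = 3.5 sts per in; 23.03 × 3.5 = 80.61 sts.
Next multiple of 12 → 84.
32.5 cm = 12.80 inches; × 5.143 = 65.80 → 66 rows.

Cast on 84 stitches; work 66 rows.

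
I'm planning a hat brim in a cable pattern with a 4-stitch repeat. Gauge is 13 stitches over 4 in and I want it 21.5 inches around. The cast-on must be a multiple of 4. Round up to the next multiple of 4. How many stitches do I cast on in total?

13 / 4 = 3.25 sts per inch.
21.5 × 3.25 = 69.88 sts.
Next multiple of 4: 72.

72 stitches.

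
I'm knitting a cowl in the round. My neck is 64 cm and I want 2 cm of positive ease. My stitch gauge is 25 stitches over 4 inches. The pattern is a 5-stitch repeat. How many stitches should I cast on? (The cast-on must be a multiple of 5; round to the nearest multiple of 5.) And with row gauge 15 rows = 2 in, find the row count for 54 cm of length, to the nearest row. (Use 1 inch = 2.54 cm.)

Finished = 64 + 2 = 66 cm.
66 cm × 1/2.54 = 25.98 inches.
25/4 = 6.25 sts per in; 25.98 × 6.25 = 162.40 sts.
Nearest multiple of 5 → 160.
54 cm = 21.26 inches; × 7.5 = 159.45 → 159 rows.

Cast on 160 stitches; work 159 rows.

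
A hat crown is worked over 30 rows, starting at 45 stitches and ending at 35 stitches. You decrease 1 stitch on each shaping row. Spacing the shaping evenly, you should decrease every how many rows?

Decrease every 3rd row.

Stitches to remove: |35 − 45| = 10.
Shaping rows needed: 10 / 1 = 10.
30 rows / 10 = every 3 rows.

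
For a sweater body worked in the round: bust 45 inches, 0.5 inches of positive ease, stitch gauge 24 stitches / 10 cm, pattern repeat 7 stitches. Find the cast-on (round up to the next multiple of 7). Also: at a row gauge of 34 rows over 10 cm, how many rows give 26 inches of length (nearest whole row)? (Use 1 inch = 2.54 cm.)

Finished = 45 + 0.5 = 45.5 inches.
45.5 inches × 2.54 = 115.57 cm.
24/10 = 2.4 sts per cm; 115.57 × 2.4 = 277.37 sts.
Next multiple of 7 → 280.
26 inches = 66.04 cm; × 3.4 = 224.54 → 225 rows.

Cast on 280 stitches; work 225 rows.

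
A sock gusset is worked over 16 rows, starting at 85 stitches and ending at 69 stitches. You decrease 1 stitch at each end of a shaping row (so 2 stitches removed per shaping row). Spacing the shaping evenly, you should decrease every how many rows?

Stitches to remove: |69 − 85| = 16.
Shaping rows needed: 16 / 2 = 8.
16 rows / 8 = every 2 rows.

Decrease every 2nd row.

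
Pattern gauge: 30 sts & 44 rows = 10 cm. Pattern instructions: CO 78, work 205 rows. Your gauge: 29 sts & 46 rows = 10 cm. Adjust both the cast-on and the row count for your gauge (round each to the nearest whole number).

Cast on 75 stitches; work 214 rows.

Stitches: 78 × 29/30 = 75.40 → 75.
Rows: 205 × 46/44 = 214.32 → 214.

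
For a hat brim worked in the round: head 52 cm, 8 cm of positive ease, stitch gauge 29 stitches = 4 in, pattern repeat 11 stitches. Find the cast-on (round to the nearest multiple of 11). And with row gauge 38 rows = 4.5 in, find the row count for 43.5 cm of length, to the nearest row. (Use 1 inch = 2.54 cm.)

Finished = 52 + 8 = 60 cm.
60 cm × 1/2.54 = 23.62 inches.
29/4 = 7.25 sts per in; 23.62 × 7.25 = 171.26 sts.
Nearest multiple of 11 → 176.
43.5 cm = 17.13 inches; × 8.444 = 144.62 → 145 rows.

Cast on 176 stitches; work 145 rows.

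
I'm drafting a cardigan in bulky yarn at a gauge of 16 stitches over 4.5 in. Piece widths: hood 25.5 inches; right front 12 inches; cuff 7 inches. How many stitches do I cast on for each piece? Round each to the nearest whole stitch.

hood 91; right front 43; cuff 25.

Rate = 16/4.5 = 3.556 sts per in.
hood: 25.5 × 3.556 = 90.67 → 91.
right front: 12 × 3.556 = 42.67 → 43.
cuff: 7 × 3.556 = 24.89 → 25.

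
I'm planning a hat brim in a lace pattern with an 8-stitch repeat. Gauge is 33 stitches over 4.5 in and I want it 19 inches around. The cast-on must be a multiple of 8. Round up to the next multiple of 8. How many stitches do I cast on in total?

33 / 4.5 = 7.333 sts per inch.
19 × 7.333 = 139.33 sts.
Next multiple of 8: 144.

CO 144 sts.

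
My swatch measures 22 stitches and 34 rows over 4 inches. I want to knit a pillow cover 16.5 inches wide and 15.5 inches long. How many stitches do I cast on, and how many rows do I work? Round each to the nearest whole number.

Stitch gauge = 22/4 = 5.5 sts/in; 16.5 × 5.5 = 90.75 → 91 sts.
Row gauge = 34/4 = 8.5 rows/in; 15.5 × 8.5 = 131.75 → 132 rows.

Cast on 91 stitches and work 132 rows.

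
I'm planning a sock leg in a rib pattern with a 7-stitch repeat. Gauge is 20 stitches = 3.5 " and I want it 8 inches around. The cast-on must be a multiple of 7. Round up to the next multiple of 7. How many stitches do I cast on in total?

CO 49 sts.

20 / 3.5 = 5.714 sts per inch.
8 × 5.714 = 45.71 sts.
Next multiple of 7: 49.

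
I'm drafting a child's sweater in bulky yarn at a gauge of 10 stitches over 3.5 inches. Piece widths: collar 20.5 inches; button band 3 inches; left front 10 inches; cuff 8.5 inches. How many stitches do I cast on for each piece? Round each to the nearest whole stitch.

Rate = 10/3.5 = 2.857 sts per in.
collar: 20.5 × 2.857 = 58.57 → 59.
button band: 3 × 2.857 = 8.57 → 9.
left front: 10 × 2.857 = 28.57 → 29.
cuff: 8.5 × 2.857 = 24.29 → 24.

collar 59; button band 9; left front 29; cuff 24.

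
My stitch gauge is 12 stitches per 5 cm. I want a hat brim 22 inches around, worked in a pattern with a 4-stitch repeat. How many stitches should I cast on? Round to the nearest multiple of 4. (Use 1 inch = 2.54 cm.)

136 stitches.

22 in = 22 × 2.54 = 55.88 cm.
12 / 5 = 2.4 sts/cm.
55.88 × 2.4 = 134.11 sts.
→ 136.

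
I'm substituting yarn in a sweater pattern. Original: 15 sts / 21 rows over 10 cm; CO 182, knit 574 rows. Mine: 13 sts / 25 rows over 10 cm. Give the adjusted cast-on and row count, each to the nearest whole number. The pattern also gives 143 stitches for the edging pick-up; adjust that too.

Cast on 158 stitches; work 683 rows; edging pick-up 124 stitches.

Stitches: 182 × 13/15 = 157.73 → 158.
Rows: 574 × 25/21 = 683.33 → 683.
edging pick-up: 143 × 13/15 = 123.93 → 124.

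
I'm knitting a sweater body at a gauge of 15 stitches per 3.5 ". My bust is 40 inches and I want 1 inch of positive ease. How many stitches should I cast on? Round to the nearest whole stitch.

Finished = 40 + 1 = 41 in.
15 / 3.5 = 4.286 sts per inch.
41.00 × 4.286 = 175.71 sts.
→ 176 sts.

CO 176 sts.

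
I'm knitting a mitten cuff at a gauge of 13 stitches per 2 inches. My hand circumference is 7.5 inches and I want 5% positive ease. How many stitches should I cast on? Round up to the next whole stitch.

CO 52 sts.

Finished = 7.5 × 1.05 = 7.88 in.
13 / 2 = 6.5 sts per inch.
7.88 × 6.5 = 51.19 sts.
→ 52 sts.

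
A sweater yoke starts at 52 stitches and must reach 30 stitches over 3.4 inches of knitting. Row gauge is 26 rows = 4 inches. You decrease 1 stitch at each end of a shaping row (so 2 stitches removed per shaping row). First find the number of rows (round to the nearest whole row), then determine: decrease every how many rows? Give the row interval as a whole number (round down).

Decrease every 2nd row.

Rows = 3.4 × 6.5 = 22.1 → 22 rows.
Stitches to remove: 22 → 11 shaping rows (at 2 st each).
22 / 11 = 2.00 → every 2 rows.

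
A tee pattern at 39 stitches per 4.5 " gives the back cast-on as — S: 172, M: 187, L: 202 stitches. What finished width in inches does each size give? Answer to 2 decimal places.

39/4.5 = 8.667 sts per in.
S: 172 / 8.667 = 19.846 → 19.85 in.
M: 187 / 8.667 = 21.577 → 21.58 in.
L: 202 / 8.667 = 23.308 → 23.31 in.

S 19.85 inches; M 21.58 inches; L 23.31 inches.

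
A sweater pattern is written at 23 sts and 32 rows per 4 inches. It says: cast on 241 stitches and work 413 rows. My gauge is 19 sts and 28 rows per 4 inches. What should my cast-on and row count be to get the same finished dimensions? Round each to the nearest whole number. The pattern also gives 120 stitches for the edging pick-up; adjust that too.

Cast on 199 stitches; work 361 rows; edging pick-up 99 stitches.

Stitches: 241 × 19/23 = 199.09 → 199.
Rows: 413 × 28/32 = 361.38 → 361.
edging pick-up: 120 × 19/23 = 99.13 → 99.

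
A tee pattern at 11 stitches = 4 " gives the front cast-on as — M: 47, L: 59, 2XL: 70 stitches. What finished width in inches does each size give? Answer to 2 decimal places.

M 17.09 inches; L 21.45 inches; 2XL 25.45 inches.

11/4 = 2.75 sts per in.
M: 47 / 2.75 = 17.091 → 17.09 in.
L: 59 / 2.75 = 21.455 → 21.45 in.
2XL: 70 / 2.75 = 25.455 → 25.45 in.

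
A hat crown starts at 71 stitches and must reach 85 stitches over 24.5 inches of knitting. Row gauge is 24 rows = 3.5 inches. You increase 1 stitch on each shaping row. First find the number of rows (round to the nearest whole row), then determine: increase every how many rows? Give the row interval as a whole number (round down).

Rows = 24.5 × 6.857 = 168.0 → 168 rows.
Stitches to add: 14 → 14 shaping rows (at 1 st each).
168 / 14 = 12.00 → every 12 rows.

Increase every 12th row.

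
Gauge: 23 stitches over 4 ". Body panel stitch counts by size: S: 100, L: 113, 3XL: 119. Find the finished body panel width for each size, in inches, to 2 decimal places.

23/4 = 5.75 sts per in.
S: 100 / 5.75 = 17.391 → 17.39 in.
L: 113 / 5.75 = 19.652 → 19.65 in.
3XL: 119 / 5.75 = 20.696 → 20.70 in.

S 17.39 inches; L 19.65 inches; 3XL 20.70 inches.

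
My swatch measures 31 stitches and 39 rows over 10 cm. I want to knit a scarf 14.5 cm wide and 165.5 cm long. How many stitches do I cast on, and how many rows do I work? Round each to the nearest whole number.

Stitch gauge = 31/10 = 3.1 sts/cm; 14.5 × 3.1 = 44.95 → 45 sts.
Row gauge = 39/10 = 3.9 rows/cm; 165.5 × 3.9 = 645.45 → 645 rows.

Cast on 45 stitches and work 645 rows.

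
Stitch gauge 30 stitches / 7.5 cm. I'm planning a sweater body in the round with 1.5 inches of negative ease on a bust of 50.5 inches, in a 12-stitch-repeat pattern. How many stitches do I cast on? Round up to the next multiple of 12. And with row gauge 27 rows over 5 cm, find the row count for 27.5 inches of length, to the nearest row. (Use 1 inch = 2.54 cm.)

Finished = 50.5 − 1.5 = 49 inches.
49 inches × 2.54 = 124.46 cm.
30/7.5 = 4 sts per cm; 124.46 × 4 = 497.84 sts.
Next multiple of 12 → 504.
27.5 inches = 69.85 cm; × 5.4 = 377.19 → 377 rows.

Cast on 504 stitches; work 377 rows.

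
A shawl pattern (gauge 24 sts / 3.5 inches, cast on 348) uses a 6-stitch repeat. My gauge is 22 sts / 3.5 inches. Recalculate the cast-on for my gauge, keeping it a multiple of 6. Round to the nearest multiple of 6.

348 × 22 / 24 = 319.00.
Nearest multiple of 6: 318.

CO 318 sts.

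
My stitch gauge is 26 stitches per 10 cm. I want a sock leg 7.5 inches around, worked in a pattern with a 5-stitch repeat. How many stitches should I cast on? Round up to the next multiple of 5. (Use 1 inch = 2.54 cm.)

7.5 in = 7.5 × 2.54 = 19.05 cm.
26 / 10 = 2.6 sts/cm.
19.05 × 2.6 = 49.53 sts.
→ 50.

Cast on 50 stitches.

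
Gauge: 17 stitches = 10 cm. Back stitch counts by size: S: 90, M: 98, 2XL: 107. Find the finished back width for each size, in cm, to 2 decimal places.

S 52.94 cm; M 57.65 cm; 2XL 62.94 cm.

17/10 = 1.7 sts per cm.
S: 90 / 1.7 = 52.941 → 52.94 cm.
M: 98 / 1.7 = 57.647 → 57.65 cm.
2XL: 107 / 1.7 = 62.941 → 62.94 cm.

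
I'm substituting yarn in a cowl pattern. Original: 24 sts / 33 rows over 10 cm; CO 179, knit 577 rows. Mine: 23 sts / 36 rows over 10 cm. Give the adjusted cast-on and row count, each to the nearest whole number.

Cast on 172 stitches; work 629 rows.

Stitches: 179 × 23/24 = 171.54 → 172.
Rows: 577 × 36/33 = 629.45 → 629.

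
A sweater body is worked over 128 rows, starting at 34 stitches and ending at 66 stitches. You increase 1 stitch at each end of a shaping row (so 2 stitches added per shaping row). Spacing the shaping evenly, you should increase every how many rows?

Stitches to add: |66 − 34| = 32.
Shaping rows needed: 32 / 2 = 16.
128 rows / 16 = every 8 rows.

Increase every 8th row.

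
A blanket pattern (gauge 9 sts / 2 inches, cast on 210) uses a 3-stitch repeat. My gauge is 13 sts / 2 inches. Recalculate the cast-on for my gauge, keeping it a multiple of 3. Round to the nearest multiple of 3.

210 × 13 / 9 = 303.33.
Nearest multiple of 3: 303.

303 stitches.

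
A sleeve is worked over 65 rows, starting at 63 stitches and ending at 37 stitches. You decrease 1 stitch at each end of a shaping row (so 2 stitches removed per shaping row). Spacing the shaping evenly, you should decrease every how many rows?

Decrease every 5th row.

Stitches to remove: |37 − 63| = 26.
Shaping rows needed: 26 / 2 = 13.
65 rows / 13 = every 5 rows.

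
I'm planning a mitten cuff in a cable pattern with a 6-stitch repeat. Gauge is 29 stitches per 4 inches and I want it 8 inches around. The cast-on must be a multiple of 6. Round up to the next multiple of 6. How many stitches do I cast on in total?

CO 60 sts.

29 / 4 = 7.25 sts per inch.
8 × 7.25 = 58.00 sts.
Next multiple of 6: 60.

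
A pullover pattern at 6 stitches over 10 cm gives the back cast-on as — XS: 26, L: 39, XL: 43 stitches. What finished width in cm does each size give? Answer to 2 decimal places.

XS 43.33 cm; L 65.00 cm; XL 71.67 cm.

6/10 = 0.6 sts per cm.
XS: 26 / 0.6 = 43.333 → 43.33 cm.
L: 39 / 0.6 = 65.000 → 65.00 cm.
XL: 43 / 0.6 = 71.667 → 71.67 cm.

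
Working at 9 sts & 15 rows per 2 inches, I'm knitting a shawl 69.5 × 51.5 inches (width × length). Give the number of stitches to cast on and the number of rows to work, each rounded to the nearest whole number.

Cast on 313 stitches and work 386 rows.

Stitch gauge = 9/2 = 4.5 sts/in; 69.5 × 4.5 = 312.75 → 313 sts.
Row gauge = 15/2 = 7.5 rows/in; 51.5 × 7.5 = 386.25 → 386 rows.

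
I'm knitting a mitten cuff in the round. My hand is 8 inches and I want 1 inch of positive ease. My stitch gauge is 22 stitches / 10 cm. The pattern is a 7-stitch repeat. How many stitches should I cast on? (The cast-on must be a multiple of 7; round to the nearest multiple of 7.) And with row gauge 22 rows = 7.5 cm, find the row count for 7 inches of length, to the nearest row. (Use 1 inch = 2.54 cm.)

Cast on 49 stitches; work 52 rows.

Finished = 8 + 1 = 9 inches.
9 inches × 2.54 = 22.86 cm.
22/10 = 2.2 sts per cm; 22.86 × 2.2 = 50.29 sts.
Nearest multiple of 7 → 49.
7 inches = 17.78 cm; × 2.933 = 52.15 → 52 rows.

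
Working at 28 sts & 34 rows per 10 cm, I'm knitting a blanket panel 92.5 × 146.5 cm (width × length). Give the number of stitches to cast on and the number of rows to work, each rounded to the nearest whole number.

Cast on 259 stitches and work 498 rows.

Stitch gauge = 28/10 = 2.8 sts/cm; 92.5 × 2.8 = 259.00 → 259 sts.
Row gauge = 34/10 = 3.4 rows/cm; 146.5 × 3.4 = 498.10 → 498 rows.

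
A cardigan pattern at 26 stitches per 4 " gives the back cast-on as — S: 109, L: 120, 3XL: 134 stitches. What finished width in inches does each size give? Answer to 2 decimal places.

S 16.77 inches; L 18.46 inches; 3XL 20.62 inches.

26/4 = 6.5 sts per in.
S: 109 / 6.5 = 16.769 → 16.77 in.
L: 120 / 6.5 = 18.462 → 18.46 in.
3XL: 134 / 6.5 = 20.615 → 20.62 in.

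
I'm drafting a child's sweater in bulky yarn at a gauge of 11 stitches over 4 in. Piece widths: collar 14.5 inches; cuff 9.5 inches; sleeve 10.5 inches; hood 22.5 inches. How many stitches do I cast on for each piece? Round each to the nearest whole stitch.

collar 40; cuff 26; sleeve 29; hood 62.

Rate = 11/4 = 2.75 sts per in.
collar: 14.5 × 2.75 = 39.88 → 40.
cuff: 9.5 × 2.75 = 26.12 → 26.
sleeve: 10.5 × 2.75 = 28.88 → 29.
hood: 22.5 × 2.75 = 61.88 → 62.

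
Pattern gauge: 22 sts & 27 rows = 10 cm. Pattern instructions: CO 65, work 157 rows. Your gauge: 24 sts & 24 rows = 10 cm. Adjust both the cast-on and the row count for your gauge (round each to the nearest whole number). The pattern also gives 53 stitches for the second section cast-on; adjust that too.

Stitches: 65 × 24/22 = 70.91 → 71.
Rows: 157 × 24/27 = 139.56 → 140.
second section cast-on: 53 × 24/22 = 57.82 → 58.

Cast on 71 stitches; work 140 rows; second section cast-on 58 stitches.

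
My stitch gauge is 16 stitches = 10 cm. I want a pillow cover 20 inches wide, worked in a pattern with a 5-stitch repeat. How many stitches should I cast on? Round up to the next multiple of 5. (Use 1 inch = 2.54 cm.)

85 stitches.

20 in = 20 × 2.54 = 50.80 cm.
16 / 10 = 1.6 sts/cm.
50.80 × 1.6 = 81.28 sts.
→ 85.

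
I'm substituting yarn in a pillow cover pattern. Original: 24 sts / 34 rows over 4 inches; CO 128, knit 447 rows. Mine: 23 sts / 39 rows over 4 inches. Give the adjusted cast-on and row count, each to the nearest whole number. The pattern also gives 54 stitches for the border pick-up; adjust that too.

Stitches: 128 × 23/24 = 122.67 → 123.
Rows: 447 × 39/34 = 512.74 → 513.
border pick-up: 54 × 23/24 = 51.75 → 52.

Cast on 123 stitches; work 513 rows; border pick-up 52 stitches.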